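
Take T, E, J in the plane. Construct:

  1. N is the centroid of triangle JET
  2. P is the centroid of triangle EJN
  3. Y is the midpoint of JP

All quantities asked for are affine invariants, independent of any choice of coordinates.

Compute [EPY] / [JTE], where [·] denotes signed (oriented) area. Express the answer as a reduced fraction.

Set T = (0, 0), E = (1, 0), J = (0, 1); any affine frame gives the same invariant.
1. N is the centroid of triangle JET ⇒ N = (1/3, 1/3)
2. P is the centroid of triangle EJN ⇒ P = (4/9, 4/9)
3. Y is the midpoint of JP ⇒ Y = (2/9, 13/18)
2·[EPY] = -1/18, 2·[JTE] = 1
[EPY]:[JTE] = -1/18:1 = -1/18

[EPY]:[JTE] = -1/18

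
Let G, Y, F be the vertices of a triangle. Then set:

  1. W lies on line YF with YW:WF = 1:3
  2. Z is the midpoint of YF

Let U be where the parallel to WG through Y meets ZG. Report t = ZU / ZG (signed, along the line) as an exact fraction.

Set G = (0, 0), Y = (1, 0), F = (0, 1); any affine frame gives the same invariant.
1. W lies on line YF with YW:WF = 1:3 ⇒ W = (3/4, 1/4)
2. Z is the midpoint of YF ⇒ Z = (1/2, 1/2)
through Y parallel to WG: direction (-3/4, -1/4); meets ZG at U = (-1/2, -1/2)
U = Z + t·(G−Z) with t = 2

t = 2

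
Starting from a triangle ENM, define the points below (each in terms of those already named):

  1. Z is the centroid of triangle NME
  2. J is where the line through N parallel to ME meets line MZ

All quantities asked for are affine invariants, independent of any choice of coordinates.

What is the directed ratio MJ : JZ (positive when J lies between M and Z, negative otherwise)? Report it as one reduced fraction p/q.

Set E = (0, 0), N = (1, 0), M = (0, 1); any affine frame gives the same invariant.
1. Z is the centroid of triangle NME ⇒ Z = (1/3, 1/3)
2. J is where the line through N parallel to ME meets line MZ ⇒ J = (1, -1)
J = M + t·(Z−M) with t = 3, so MJ:JZ = t:(1−t) = 3:-2

MJ:JZ = -3/2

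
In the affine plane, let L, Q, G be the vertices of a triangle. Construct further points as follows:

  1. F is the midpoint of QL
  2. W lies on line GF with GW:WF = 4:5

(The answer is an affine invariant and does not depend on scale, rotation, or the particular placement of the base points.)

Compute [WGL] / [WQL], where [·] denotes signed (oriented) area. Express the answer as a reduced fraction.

Assign L = (0, 0), Q = (1, 0), G = (0, 1) — the answer is frame-independent, so this choice is without loss of generality.
1. F is the midpoint of QL ⇒ F = (1/2, 0)
2. W lies on line GF with GW:WF = 4:5 ⇒ W = (2/9, 5/9)
2·[WGL] = 2/9, 2·[WQL] = -5/9
[WGL]:[WQL] = 2/9:-5/9 = -2/5

[WGL]:[WQL] = -2/5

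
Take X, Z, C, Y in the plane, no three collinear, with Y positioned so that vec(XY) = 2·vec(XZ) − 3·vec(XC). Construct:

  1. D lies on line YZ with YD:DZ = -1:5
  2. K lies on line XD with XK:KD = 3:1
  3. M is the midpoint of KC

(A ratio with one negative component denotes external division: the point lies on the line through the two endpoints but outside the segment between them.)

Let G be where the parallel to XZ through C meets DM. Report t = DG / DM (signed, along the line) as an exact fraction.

t = 152/91

Assign X = (0, 0), Z = (1, 0), C = (0, 1), Y = (2, -3) — the answer is frame-independent, so this choice is without loss of generality.
1. D lies on line YZ with YD:DZ = -1:5 ⇒ D = (9/4, -15/4)
2. K lies on line XD with XK:KD = 3:1 ⇒ K = (27/16, -45/16)
3. M is the midpoint of KC ⇒ M = (27/32, -29/32)
through C parallel to XZ: direction (1, 0); meets DM at G = (-9/91, 1)
G = D + t·(M−D) with t = 152/91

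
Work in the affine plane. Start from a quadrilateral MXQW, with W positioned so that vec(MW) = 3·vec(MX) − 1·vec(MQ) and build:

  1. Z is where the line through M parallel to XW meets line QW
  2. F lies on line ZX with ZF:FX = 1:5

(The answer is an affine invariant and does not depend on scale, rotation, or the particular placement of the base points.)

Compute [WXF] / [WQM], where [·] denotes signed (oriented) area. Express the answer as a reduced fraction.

[WXF]:[WQM] = 5/18

Work in coordinates with M = (0, 0), X = (1, 0), Q = (0, 1), W = (3, -1).
1. Z is where the line through M parallel to XW meets line QW ⇒ Z = (6, -3)
2. F lies on line ZX with ZF:FX = 1:5 ⇒ F = (31/6, -5/2)
2·[WXF] = 5/6, 2·[WQM] = 3
[WXF]:[WQM] = 5/6:3 = 5/18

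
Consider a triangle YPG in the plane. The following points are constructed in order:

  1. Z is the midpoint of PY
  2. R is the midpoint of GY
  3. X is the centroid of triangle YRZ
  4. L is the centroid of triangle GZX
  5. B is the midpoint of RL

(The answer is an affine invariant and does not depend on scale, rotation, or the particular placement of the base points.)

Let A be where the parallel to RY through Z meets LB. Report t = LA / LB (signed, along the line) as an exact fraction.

t = -5/2

Choose coordinates Y = (0, 0), P = (1, 0), G = (0, 1).
1. Z is the midpoint of PY ⇒ Z = (1/2, 0)
2. R is the midpoint of GY ⇒ R = (0, 1/2)
3. X is the centroid of triangle YRZ ⇒ X = (1/6, 1/6)
4. L is the centroid of triangle GZX ⇒ L = (2/9, 7/18)
5. B is the midpoint of RL ⇒ B = (1/9, 4/9)
through Z parallel to RY: direction (0, -1/2); meets LB at A = (1/2, 1/4)
A = L + t·(B−L) with t = -5/2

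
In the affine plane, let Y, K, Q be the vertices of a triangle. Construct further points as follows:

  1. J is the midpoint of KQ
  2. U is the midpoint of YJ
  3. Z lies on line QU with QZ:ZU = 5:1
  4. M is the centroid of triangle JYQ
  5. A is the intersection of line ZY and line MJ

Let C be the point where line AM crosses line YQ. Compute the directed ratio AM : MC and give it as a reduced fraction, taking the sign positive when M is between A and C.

AM:MC = 2/3

Work in coordinates with Y = (0, 0), K = (1, 0), Q = (0, 1).
1. J is the midpoint of KQ ⇒ J = (1/2, 1/2)
2. U is the midpoint of YJ ⇒ U = (1/4, 1/4)
3. Z lies on line QU with QZ:ZU = 5:1 ⇒ Z = (5/24, 3/8)
4. M is the centroid of triangle JYQ ⇒ M = (1/6, 1/2)
5. A is the intersection of line ZY and line MJ ⇒ A = (5/18, 1/2)
line AM meets YQ at C = (0, 1/2)
M = A + t·(C−A) with t = 2/5, so AM:MC = 2/5:3/5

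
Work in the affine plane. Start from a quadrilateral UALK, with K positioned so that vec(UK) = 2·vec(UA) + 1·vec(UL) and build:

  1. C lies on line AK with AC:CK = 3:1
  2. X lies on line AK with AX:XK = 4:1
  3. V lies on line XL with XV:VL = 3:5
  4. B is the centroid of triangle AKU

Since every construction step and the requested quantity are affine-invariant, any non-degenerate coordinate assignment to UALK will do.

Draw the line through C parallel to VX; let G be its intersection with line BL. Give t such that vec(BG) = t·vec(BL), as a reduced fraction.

Assign U = (0, 0), A = (1, 0), L = (0, 1), K = (2, 1) — the answer is frame-independent, so this choice is without loss of generality.
1. C lies on line AK with AC:CK = 3:1 ⇒ C = (7/4, 3/4)
2. X lies on line AK with AX:XK = 4:1 ⇒ X = (9/5, 4/5)
3. V lies on line XL with XV:VL = 3:5 ⇒ V = (9/8, 7/8)
4. B is the centroid of triangle AKU ⇒ B = (1, 1/3)
through C parallel to VX: direction (27/40, -3/40); meets BL at G = (1/10, 14/15)
G = B + t·(L−B) with t = 9/10

t = 9/10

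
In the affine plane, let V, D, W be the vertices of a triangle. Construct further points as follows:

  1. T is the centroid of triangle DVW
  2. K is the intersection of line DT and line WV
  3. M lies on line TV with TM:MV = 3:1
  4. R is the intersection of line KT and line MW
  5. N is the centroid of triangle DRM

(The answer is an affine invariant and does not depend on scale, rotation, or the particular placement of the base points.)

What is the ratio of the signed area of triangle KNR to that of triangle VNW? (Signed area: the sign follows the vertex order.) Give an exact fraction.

[KNR]:[VNW] = 3/190

Assign V = (0, 0), D = (1, 0), W = (0, 1) — the answer is frame-independent, so this choice is without loss of generality.
1. T is the centroid of triangle DVW ⇒ T = (1/3, 1/3)
2. K is the intersection of line DT and line WV ⇒ K = (0, 1/2)
3. M lies on line TV with TM:MV = 3:1 ⇒ M = (1/12, 1/12)
4. R is the intersection of line KT and line MW ⇒ R = (1/21, 10/21)
5. N is the centroid of triangle DRM ⇒ N = (95/252, 47/252)
2·[KNR] = 1/168, 2·[VNW] = 95/252
[KNR]:[VNW] = 1/168:95/252 = 3/190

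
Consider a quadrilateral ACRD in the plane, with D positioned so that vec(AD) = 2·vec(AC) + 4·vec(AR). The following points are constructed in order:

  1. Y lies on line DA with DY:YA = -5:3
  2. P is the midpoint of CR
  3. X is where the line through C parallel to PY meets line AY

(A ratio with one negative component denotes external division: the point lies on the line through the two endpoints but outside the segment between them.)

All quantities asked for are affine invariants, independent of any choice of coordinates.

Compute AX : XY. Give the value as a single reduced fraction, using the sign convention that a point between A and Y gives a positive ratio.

Work in coordinates with A = (0, 0), C = (1, 0), R = (0, 1), D = (2, 4).
1. Y lies on line DA with DY:YA = -5:3 ⇒ Y = (-3, -6)
2. P is the midpoint of CR ⇒ P = (1/2, 1/2)
3. X is where the line through C parallel to PY meets line AY ⇒ X = (-13, -26)
X = A + t·(Y−A) with t = 13/3, so AX:XY = t:(1−t) = 13/3:-10/3

AX:XY = -13/10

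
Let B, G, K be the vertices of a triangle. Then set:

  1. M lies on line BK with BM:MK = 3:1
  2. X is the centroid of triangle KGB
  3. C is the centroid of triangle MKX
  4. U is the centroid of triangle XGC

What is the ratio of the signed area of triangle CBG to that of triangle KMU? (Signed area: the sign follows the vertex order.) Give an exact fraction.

[CBG]:[KMU] = 75/13

Work in coordinates with B = (0, 0), G = (1, 0), K = (0, 1).
1. M lies on line BK with BM:MK = 3:1 ⇒ M = (0, 3/4)
2. X is the centroid of triangle KGB ⇒ X = (1/3, 1/3)
3. C is the centroid of triangle MKX ⇒ C = (1/9, 25/36)
4. U is the centroid of triangle XGC ⇒ U = (13/27, 37/108)
2·[CBG] = 25/36, 2·[KMU] = 13/108
[CBG]:[KMU] = 25/36:13/108 = 75/13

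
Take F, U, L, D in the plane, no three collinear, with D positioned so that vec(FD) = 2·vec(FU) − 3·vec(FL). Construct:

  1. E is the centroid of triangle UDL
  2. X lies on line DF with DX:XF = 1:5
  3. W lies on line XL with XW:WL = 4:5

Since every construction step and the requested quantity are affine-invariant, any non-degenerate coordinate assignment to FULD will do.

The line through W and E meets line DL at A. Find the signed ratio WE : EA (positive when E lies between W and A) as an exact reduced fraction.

WE:EA = -23/18

Choose coordinates F = (0, 0), U = (1, 0), L = (0, 1), D = (2, -3).
1. E is the centroid of triangle UDL ⇒ E = (1, -2/3)
2. X lies on line DF with DX:XF = 1:5 ⇒ X = (5/3, -5/2)
3. W lies on line XL with XW:WL = 4:5 ⇒ W = (25/27, -17/18)
line WE meets DL at A = (65/69, -61/69)
E = W + t·(A−W) with t = 23/5, so WE:EA = 23/5:-18/5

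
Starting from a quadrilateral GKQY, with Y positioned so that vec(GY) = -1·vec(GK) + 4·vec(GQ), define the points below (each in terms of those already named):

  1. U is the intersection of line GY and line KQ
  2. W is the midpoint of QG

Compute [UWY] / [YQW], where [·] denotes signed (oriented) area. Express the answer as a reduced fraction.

Work in coordinates with G = (0, 0), K = (1, 0), Q = (0, 1), Y = (-1, 4).
1. U is the intersection of line GY and line KQ ⇒ U = (-1/3, 4/3)
2. W is the midpoint of QG ⇒ W = (0, 1/2)
2·[UWY] = 1/3, 2·[YQW] = -1/2
[UWY]:[YQW] = 1/3:-1/2 = -2/3

[UWY]:[YQW] = -2/3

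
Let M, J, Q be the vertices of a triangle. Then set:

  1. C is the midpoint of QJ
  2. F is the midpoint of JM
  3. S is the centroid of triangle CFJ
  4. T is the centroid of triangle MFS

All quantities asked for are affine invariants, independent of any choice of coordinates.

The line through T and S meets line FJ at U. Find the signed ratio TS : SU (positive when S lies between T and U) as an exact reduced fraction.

TS:SU = -2/3

Work in coordinates with M = (0, 0), J = (1, 0), Q = (0, 1).
1. C is the midpoint of QJ ⇒ C = (1/2, 1/2)
2. F is the midpoint of JM ⇒ F = (1/2, 0)
3. S is the centroid of triangle CFJ ⇒ S = (2/3, 1/6)
4. T is the centroid of triangle MFS ⇒ T = (7/18, 1/18)
line TS meets FJ at U = (1/4, 0)
S = T + t·(U−T) with t = -2, so TS:SU = -2:3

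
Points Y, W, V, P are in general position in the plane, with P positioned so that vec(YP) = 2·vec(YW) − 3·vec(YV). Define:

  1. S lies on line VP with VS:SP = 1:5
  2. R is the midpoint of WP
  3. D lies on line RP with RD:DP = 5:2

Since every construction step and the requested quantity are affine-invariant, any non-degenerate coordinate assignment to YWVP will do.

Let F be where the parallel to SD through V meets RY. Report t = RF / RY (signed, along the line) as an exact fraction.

Work in coordinates with Y = (0, 0), W = (1, 0), V = (0, 1), P = (2, -3).
1. S lies on line VP with VS:SP = 1:5 ⇒ S = (1/3, 1/3)
2. R is the midpoint of WP ⇒ R = (3/2, -3/2)
3. D lies on line RP with RD:DP = 5:2 ⇒ D = (13/7, -18/7)
through V parallel to SD: direction (32/21, -61/21); meets RY at F = (32/29, -32/29)
F = R + t·(Y−R) with t = 23/87

t = 23/87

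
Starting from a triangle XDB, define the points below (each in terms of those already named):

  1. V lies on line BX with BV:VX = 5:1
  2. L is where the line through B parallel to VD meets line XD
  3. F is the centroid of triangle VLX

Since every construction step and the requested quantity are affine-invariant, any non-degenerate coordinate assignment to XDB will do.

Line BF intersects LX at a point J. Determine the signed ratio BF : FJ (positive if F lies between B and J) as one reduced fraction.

Assign X = (0, 0), D = (1, 0), B = (0, 1) — the answer is frame-independent, so this choice is without loss of generality.
1. V lies on line BX with BV:VX = 5:1 ⇒ V = (0, 1/6)
2. L is where the line through B parallel to VD meets line XD ⇒ L = (6, 0)
3. F is the centroid of triangle VLX ⇒ F = (2, 1/18)
line BF meets LX at J = (36/17, 0)
F = B + t·(J−B) with t = 17/18, so BF:FJ = 17/18:1/18

BF:FJ = 17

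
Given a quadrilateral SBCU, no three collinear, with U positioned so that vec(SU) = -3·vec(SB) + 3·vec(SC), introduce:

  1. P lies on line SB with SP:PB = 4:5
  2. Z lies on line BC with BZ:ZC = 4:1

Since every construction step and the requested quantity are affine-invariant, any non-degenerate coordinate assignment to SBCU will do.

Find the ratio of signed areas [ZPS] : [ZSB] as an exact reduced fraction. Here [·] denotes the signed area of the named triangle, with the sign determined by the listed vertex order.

[ZPS]:[ZSB] = -4/9

Set S = (0, 0), B = (1, 0), C = (0, 1), U = (-3, 3); any affine frame gives the same invariant.
1. P lies on line SB with SP:PB = 4:5 ⇒ P = (4/9, 0)
2. Z lies on line BC with BZ:ZC = 4:1 ⇒ Z = (1/5, 4/5)
2·[ZPS] = -16/45, 2·[ZSB] = 4/5
[ZPS]:[ZSB] = -16/45:4/5 = -4/9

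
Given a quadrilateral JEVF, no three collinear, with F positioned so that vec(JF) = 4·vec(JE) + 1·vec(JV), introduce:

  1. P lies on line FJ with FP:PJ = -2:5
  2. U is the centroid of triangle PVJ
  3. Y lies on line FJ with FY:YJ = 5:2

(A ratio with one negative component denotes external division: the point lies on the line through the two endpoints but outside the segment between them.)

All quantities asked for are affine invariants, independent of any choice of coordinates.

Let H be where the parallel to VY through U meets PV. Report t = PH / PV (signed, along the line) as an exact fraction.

Assign J = (0, 0), E = (1, 0), V = (0, 1), F = (4, 1) — the answer is frame-independent, so this choice is without loss of generality.
1. P lies on line FJ with FP:PJ = -2:5 ⇒ P = (20/3, 5/3)
2. U is the centroid of triangle PVJ ⇒ U = (20/9, 8/9)
3. Y lies on line FJ with FY:YJ = 5:2 ⇒ Y = (8/7, 2/7)
through U parallel to VY: direction (8/7, -5/7); meets PV at H = (460/261, 307/261)
H = P + t·(V−P) with t = 64/87

t = 64/87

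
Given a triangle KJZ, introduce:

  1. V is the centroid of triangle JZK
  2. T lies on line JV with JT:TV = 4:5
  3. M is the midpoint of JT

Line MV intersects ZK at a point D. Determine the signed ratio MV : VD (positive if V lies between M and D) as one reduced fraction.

MV:VD = 14/9

Choose coordinates K = (0, 0), J = (1, 0), Z = (0, 1).
1. V is the centroid of triangle JZK ⇒ V = (1/3, 1/3)
2. T lies on line JV with JT:TV = 4:5 ⇒ T = (19/27, 4/27)
3. M is the midpoint of JT ⇒ M = (23/27, 2/27)
line MV meets ZK at D = (0, 1/2)
V = M + t·(D−M) with t = 14/23, so MV:VD = 14/23:9/23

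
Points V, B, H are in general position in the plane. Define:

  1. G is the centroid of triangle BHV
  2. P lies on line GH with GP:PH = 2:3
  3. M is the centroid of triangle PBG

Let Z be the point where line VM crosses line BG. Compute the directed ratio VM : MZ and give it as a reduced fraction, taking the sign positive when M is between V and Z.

VM:MZ = -17/2

Choose coordinates V = (0, 0), B = (1, 0), H = (0, 1).
1. G is the centroid of triangle BHV ⇒ G = (1/3, 1/3)
2. P lies on line GH with GP:PH = 2:3 ⇒ P = (1/5, 3/5)
3. M is the centroid of triangle PBG ⇒ M = (23/45, 14/45)
line VM meets BG at Z = (23/51, 14/51)
M = V + t·(Z−V) with t = 17/15, so VM:MZ = 17/15:-2/15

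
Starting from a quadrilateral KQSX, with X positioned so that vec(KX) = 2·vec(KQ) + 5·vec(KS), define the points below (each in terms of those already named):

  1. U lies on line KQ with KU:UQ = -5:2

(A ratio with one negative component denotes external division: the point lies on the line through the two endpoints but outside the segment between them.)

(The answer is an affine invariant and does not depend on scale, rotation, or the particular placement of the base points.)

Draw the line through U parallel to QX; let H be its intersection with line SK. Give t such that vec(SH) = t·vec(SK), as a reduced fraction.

t = 28/3

Work in coordinates with K = (0, 0), Q = (1, 0), S = (0, 1), X = (2, 5).
1. U lies on line KQ with KU:UQ = -5:2 ⇒ U = (5/3, 0)
through U parallel to QX: direction (1, 5); meets SK at H = (0, -25/3)
H = S + t·(K−S) with t = 28/3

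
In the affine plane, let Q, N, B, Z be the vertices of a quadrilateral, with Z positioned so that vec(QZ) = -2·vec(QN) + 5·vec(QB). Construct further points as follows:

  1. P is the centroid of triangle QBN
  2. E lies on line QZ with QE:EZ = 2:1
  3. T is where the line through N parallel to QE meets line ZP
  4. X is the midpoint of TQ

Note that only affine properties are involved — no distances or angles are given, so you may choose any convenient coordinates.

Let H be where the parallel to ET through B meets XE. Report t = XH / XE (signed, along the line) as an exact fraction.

Assign Q = (0, 0), N = (1, 0), B = (0, 1), Z = (-2, 5) — the answer is frame-independent, so this choice is without loss of generality.
1. P is the centroid of triangle QBN ⇒ P = (1/3, 1/3)
2. E lies on line QZ with QE:EZ = 2:1 ⇒ E = (-4/3, 10/3)
3. T is where the line through N parallel to QE meets line ZP ⇒ T = (3, -5)
4. X is the midpoint of TQ ⇒ X = (3/2, -5/2)
through B parallel to ET: direction (13/3, -25/3); meets XE at H = (-91/30, 41/6)
H = X + t·(E−X) with t = 8/5

t = 8/5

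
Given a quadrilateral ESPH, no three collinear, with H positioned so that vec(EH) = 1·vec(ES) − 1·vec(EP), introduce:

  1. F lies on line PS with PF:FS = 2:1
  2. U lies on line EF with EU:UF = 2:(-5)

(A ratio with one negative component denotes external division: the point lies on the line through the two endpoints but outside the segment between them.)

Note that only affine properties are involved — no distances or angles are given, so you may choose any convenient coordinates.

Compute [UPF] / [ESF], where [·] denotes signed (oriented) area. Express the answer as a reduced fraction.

Assign E = (0, 0), S = (1, 0), P = (0, 1), H = (1, -1) — the answer is frame-independent, so this choice is without loss of generality.
1. F lies on line PS with PF:FS = 2:1 ⇒ F = (2/3, 1/3)
2. U lies on line EF with EU:UF = 2:(-5) ⇒ U = (-4/9, -2/9)
2·[UPF] = -10/9, 2·[ESF] = 1/3
[UPF]:[ESF] = -10/9:1/3 = -10/3

[UPF]:[ESF] = -10/3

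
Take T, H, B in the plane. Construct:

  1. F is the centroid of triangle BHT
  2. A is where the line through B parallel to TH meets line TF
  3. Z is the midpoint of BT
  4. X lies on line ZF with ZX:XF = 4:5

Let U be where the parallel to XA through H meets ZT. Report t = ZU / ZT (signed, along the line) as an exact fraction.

t = 54/23

Assign T = (0, 0), H = (1, 0), B = (0, 1) — the answer is frame-independent, so this choice is without loss of generality.
1. F is the centroid of triangle BHT ⇒ F = (1/3, 1/3)
2. A is where the line through B parallel to TH meets line TF ⇒ A = (1, 1)
3. Z is the midpoint of BT ⇒ Z = (0, 1/2)
4. X lies on line ZF with ZX:XF = 4:5 ⇒ X = (4/27, 23/54)
through H parallel to XA: direction (23/27, 31/54); meets ZT at U = (0, -31/46)
U = Z + t·(T−Z) with t = 54/23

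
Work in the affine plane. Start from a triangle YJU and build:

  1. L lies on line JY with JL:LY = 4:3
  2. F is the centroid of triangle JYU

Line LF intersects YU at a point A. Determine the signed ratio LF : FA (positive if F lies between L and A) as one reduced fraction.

Choose coordinates Y = (0, 0), J = (1, 0), U = (0, 1).
1. L lies on line JY with JL:LY = 4:3 ⇒ L = (3/7, 0)
2. F is the centroid of triangle JYU ⇒ F = (1/3, 1/3)
line LF meets YU at A = (0, 3/2)
F = L + t·(A−L) with t = 2/9, so LF:FA = 2/9:7/9

LF:FA = 2/7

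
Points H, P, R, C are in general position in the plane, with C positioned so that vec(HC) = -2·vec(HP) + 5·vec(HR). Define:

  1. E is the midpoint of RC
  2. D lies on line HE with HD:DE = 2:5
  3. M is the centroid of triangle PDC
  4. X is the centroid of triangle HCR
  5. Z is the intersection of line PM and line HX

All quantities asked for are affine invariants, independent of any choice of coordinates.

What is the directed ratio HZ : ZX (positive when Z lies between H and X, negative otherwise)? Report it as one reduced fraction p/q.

Set H = (0, 0), P = (1, 0), R = (0, 1), C = (-2, 5); any affine frame gives the same invariant.
1. E is the midpoint of RC ⇒ E = (-1, 3)
2. D lies on line HE with HD:DE = 2:5 ⇒ D = (-2/7, 6/7)
3. M is the centroid of triangle PDC ⇒ M = (-3/7, 41/21)
4. X is the centroid of triangle HCR ⇒ X = (-2/3, 2)
5. Z is the intersection of line PM and line HX ⇒ Z = (-41/49, 123/49)
Z = H + t·(X−H) with t = 123/98, so HZ:ZX = t:(1−t) = 123/98:-25/98

HZ:ZX = -123/25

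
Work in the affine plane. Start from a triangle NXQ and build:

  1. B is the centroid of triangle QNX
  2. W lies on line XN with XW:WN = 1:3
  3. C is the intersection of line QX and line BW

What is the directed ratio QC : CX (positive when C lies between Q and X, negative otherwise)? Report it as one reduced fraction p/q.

Work in coordinates with N = (0, 0), X = (1, 0), Q = (0, 1).
1. B is the centroid of triangle QNX ⇒ B = (1/3, 1/3)
2. W lies on line XN with XW:WN = 1:3 ⇒ W = (3/4, 0)
3. C is the intersection of line QX and line BW ⇒ C = (2, -1)
C = Q + t·(X−Q) with t = 2, so QC:CX = t:(1−t) = 2:-1

QC:CX = -2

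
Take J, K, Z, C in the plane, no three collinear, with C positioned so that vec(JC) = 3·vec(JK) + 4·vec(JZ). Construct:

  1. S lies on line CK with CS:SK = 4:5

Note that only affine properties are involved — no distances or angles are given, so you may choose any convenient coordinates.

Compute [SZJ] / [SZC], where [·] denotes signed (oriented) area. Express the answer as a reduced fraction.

[SZJ]:[SZC] = -19/24

Work in coordinates with J = (0, 0), K = (1, 0), Z = (0, 1), C = (3, 4).
1. S lies on line CK with CS:SK = 4:5 ⇒ S = (19/9, 20/9)
2·[SZJ] = 19/9, 2·[SZC] = -8/3
[SZJ]:[SZC] = 19/9:-8/3 = -19/24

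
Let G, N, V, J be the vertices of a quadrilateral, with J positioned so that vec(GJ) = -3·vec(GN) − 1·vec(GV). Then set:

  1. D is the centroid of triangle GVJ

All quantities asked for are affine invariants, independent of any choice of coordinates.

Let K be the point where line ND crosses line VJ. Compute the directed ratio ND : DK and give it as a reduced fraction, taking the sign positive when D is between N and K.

ND:DK = 4

Assign G = (0, 0), N = (1, 0), V = (0, 1), J = (-3, -1) — the answer is frame-independent, so this choice is without loss of generality.
1. D is the centroid of triangle GVJ ⇒ D = (-1, 0)
line ND meets VJ at K = (-3/2, 0)
D = N + t·(K−N) with t = 4/5, so ND:DK = 4/5:1/5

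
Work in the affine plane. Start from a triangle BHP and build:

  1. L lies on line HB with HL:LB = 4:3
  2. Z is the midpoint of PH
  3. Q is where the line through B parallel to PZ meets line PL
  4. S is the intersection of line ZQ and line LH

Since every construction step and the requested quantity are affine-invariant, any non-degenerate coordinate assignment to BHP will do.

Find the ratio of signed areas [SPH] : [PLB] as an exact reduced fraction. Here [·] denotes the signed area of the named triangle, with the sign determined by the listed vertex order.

[SPH]:[PLB] = 14/15

Choose coordinates B = (0, 0), H = (1, 0), P = (0, 1).
1. L lies on line HB with HL:LB = 4:3 ⇒ L = (3/7, 0)
2. Z is the midpoint of PH ⇒ Z = (1/2, 1/2)
3. Q is where the line through B parallel to PZ meets line PL ⇒ Q = (3/4, -3/4)
4. S is the intersection of line ZQ and line LH ⇒ S = (3/5, 0)
2·[SPH] = -2/5, 2·[PLB] = -3/7
[SPH]:[PLB] = -2/5:-3/7 = 14/15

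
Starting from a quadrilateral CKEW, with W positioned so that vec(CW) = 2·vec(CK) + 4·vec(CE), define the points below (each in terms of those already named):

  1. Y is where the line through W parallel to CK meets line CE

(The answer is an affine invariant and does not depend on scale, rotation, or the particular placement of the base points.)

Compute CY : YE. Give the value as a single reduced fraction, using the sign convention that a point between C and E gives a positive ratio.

CY:YE = -4/3

Work in coordinates with C = (0, 0), K = (1, 0), E = (0, 1), W = (2, 4).
1. Y is where the line through W parallel to CK meets line CE ⇒ Y = (0, 4)
Y = C + t·(E−C) with t = 4, so CY:YE = t:(1−t) = 4:-3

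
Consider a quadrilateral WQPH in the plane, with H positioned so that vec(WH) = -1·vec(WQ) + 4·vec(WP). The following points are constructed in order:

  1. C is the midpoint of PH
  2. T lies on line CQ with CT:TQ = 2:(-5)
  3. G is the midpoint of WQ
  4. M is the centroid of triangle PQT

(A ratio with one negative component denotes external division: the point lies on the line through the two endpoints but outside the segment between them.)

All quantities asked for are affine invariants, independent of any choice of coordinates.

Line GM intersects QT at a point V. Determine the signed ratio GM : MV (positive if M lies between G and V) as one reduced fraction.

GM:MV = 11/4

Set W = (0, 0), Q = (1, 0), P = (0, 1), H = (-1, 4); any affine frame gives the same invariant.
1. C is the midpoint of PH ⇒ C = (-1/2, 5/2)
2. T lies on line CQ with CT:TQ = 2:(-5) ⇒ T = (-3/2, 25/6)
3. G is the midpoint of WQ ⇒ G = (1/2, 0)
4. M is the centroid of triangle PQT ⇒ M = (-1/6, 31/18)
line GM meets QT at V = (-9/22, 155/66)
M = G + t·(V−G) with t = 11/15, so GM:MV = 11/15:4/15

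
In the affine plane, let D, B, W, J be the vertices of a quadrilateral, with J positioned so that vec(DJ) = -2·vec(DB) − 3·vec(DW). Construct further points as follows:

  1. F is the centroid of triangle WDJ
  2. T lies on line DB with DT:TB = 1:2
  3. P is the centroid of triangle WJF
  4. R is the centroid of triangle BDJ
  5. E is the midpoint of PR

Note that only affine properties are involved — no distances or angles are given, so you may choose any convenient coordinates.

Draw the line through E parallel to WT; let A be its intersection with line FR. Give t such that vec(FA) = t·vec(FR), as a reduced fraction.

t = -1/6

Work in coordinates with D = (0, 0), B = (1, 0), W = (0, 1), J = (-2, -3).
1. F is the centroid of triangle WDJ ⇒ F = (-2/3, -2/3)
2. T lies on line DB with DT:TB = 1:2 ⇒ T = (1/3, 0)
3. P is the centroid of triangle WJF ⇒ P = (-8/9, -8/9)
4. R is the centroid of triangle BDJ ⇒ R = (-1/3, -1)
5. E is the midpoint of PR ⇒ E = (-11/18, -17/18)
through E parallel to WT: direction (1/3, -1); meets FR at A = (-13/18, -11/18)
A = F + t·(R−F) with t = -1/6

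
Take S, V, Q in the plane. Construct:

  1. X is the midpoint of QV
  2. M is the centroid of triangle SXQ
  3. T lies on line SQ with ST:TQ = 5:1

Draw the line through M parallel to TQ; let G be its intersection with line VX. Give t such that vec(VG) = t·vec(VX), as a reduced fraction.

t = 5/3

Choose coordinates S = (0, 0), V = (1, 0), Q = (0, 1).
1. X is the midpoint of QV ⇒ X = (1/2, 1/2)
2. M is the centroid of triangle SXQ ⇒ M = (1/6, 1/2)
3. T lies on line SQ with ST:TQ = 5:1 ⇒ T = (0, 5/6)
through M parallel to TQ: direction (0, 1/6); meets VX at G = (1/6, 5/6)
G = V + t·(X−V) with t = 5/3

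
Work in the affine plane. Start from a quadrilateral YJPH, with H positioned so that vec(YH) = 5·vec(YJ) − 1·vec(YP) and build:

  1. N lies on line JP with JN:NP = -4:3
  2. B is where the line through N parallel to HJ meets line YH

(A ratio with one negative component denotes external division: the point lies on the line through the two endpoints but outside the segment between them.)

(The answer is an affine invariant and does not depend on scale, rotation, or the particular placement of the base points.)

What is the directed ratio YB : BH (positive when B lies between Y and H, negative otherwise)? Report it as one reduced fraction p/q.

YB:BH = -13/12

Assign Y = (0, 0), J = (1, 0), P = (0, 1), H = (5, -1) — the answer is frame-independent, so this choice is without loss of generality.
1. N lies on line JP with JN:NP = -4:3 ⇒ N = (-3, 4)
2. B is where the line through N parallel to HJ meets line YH ⇒ B = (65, -13)
B = Y + t·(H−Y) with t = 13, so YB:BH = t:(1−t) = 13:-12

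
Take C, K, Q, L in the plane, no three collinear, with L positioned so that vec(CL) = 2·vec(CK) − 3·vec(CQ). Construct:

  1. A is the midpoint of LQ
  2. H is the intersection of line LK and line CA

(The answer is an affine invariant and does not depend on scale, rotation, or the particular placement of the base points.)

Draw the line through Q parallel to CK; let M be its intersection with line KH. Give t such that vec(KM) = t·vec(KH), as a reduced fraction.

t = -2/3

Work in coordinates with C = (0, 0), K = (1, 0), Q = (0, 1), L = (2, -3).
1. A is the midpoint of LQ ⇒ A = (1, -1)
2. H is the intersection of line LK and line CA ⇒ H = (3/2, -3/2)
through Q parallel to CK: direction (1, 0); meets KH at M = (2/3, 1)
M = K + t·(H−K) with t = -2/3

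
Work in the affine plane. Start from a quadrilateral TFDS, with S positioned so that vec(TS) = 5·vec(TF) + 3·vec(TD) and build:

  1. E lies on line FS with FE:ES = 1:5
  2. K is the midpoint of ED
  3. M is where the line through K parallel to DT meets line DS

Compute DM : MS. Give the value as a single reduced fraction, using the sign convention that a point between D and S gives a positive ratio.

Set T = (0, 0), F = (1, 0), D = (0, 1), S = (5, 3); any affine frame gives the same invariant.
1. E lies on line FS with FE:ES = 1:5 ⇒ E = (5/3, 1/2)
2. K is the midpoint of ED ⇒ K = (5/6, 3/4)
3. M is where the line through K parallel to DT meets line DS ⇒ M = (5/6, 4/3)
M = D + t·(S−D) with t = 1/6, so DM:MS = t:(1−t) = 1/6:5/6

DM:MS = 1/5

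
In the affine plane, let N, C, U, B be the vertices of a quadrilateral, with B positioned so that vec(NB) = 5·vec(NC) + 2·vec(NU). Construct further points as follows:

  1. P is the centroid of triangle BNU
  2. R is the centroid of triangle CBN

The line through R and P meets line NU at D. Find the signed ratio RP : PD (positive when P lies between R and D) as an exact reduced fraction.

Assign N = (0, 0), C = (1, 0), U = (0, 1), B = (5, 2) — the answer is frame-independent, so this choice is without loss of generality.
1. P is the centroid of triangle BNU ⇒ P = (5/3, 1)
2. R is the centroid of triangle CBN ⇒ R = (2, 2/3)
line RP meets NU at D = (0, 8/3)
P = R + t·(D−R) with t = 1/6, so RP:PD = 1/6:5/6

RP:PD = 1/5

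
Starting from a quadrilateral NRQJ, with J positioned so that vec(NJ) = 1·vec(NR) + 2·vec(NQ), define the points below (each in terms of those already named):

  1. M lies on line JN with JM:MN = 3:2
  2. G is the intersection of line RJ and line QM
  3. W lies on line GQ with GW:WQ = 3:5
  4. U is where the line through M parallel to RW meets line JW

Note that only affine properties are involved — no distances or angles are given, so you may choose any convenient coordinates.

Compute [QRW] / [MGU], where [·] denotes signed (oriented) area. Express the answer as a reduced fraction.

[QRW]:[MGU] = -125/54

Work in coordinates with N = (0, 0), R = (1, 0), Q = (0, 1), J = (1, 2).
1. M lies on line JN with JM:MN = 3:2 ⇒ M = (2/5, 4/5)
2. G is the intersection of line RJ and line QM ⇒ G = (1, 1/2)
3. W lies on line GQ with GW:WQ = 3:5 ⇒ W = (5/8, 11/16)
4. U is where the line through M parallel to RW meets line JW ⇒ U = (91/160, 157/320)
2·[QRW] = 5/16, 2·[MGU] = -27/200
[QRW]:[MGU] = 5/16:-27/200 = -125/54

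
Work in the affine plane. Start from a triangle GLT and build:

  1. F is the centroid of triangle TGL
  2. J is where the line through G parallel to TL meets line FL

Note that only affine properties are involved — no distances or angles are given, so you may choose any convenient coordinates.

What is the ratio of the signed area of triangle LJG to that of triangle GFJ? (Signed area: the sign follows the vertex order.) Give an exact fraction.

Assign G = (0, 0), L = (1, 0), T = (0, 1) — the answer is frame-independent, so this choice is without loss of generality.
1. F is the centroid of triangle TGL ⇒ F = (1/3, 1/3)
2. J is where the line through G parallel to TL meets line FL ⇒ J = (-1, 1)
2·[LJG] = 1, 2·[GFJ] = 2/3
[LJG]:[GFJ] = 1:2/3 = 3/2

[LJG]:[GFJ] = 3/2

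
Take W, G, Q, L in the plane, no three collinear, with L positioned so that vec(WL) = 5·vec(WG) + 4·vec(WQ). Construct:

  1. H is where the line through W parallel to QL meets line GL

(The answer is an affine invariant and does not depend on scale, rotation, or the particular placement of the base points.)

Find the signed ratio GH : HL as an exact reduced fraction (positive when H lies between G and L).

Work in coordinates with W = (0, 0), G = (1, 0), Q = (0, 1), L = (5, 4).
1. H is where the line through W parallel to QL meets line GL ⇒ H = (5/2, 3/2)
H = G + t·(L−G) with t = 3/8, so GH:HL = t:(1−t) = 3/8:5/8

GH:HL = 3/5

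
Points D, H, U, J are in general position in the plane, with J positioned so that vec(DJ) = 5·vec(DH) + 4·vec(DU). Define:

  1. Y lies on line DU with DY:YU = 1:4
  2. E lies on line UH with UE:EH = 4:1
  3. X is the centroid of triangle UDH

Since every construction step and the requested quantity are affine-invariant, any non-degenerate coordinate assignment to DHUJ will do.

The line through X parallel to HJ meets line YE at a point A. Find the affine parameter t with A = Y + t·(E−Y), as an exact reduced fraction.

t = 1/4

Choose coordinates D = (0, 0), H = (1, 0), U = (0, 1), J = (5, 4).
1. Y lies on line DU with DY:YU = 1:4 ⇒ Y = (0, 1/5)
2. E lies on line UH with UE:EH = 4:1 ⇒ E = (4/5, 1/5)
3. X is the centroid of triangle UDH ⇒ X = (1/3, 1/3)
through X parallel to HJ: direction (4, 4); meets YE at A = (1/5, 1/5)
A = Y + t·(E−Y) with t = 1/4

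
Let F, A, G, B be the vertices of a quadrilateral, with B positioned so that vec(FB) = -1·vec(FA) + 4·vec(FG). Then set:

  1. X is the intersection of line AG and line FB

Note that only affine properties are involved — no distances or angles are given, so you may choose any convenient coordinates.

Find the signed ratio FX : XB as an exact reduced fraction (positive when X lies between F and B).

FX:XB = 1/2

Choose coordinates F = (0, 0), A = (1, 0), G = (0, 1), B = (-1, 4).
1. X is the intersection of line AG and line FB ⇒ X = (-1/3, 4/3)
X = F + t·(B−F) with t = 1/3, so FX:XB = t:(1−t) = 1/3:2/3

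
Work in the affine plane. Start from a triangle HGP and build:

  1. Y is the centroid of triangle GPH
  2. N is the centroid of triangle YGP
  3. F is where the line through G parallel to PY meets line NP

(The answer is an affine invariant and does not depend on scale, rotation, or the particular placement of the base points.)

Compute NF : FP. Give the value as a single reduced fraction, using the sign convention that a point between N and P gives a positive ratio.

Work in coordinates with H = (0, 0), G = (1, 0), P = (0, 1).
1. Y is the centroid of triangle GPH ⇒ Y = (1/3, 1/3)
2. N is the centroid of triangle YGP ⇒ N = (4/9, 4/9)
3. F is where the line through G parallel to PY meets line NP ⇒ F = (4/3, -2/3)
F = N + t·(P−N) with t = -2, so NF:FP = t:(1−t) = -2:3

NF:FP = -2/3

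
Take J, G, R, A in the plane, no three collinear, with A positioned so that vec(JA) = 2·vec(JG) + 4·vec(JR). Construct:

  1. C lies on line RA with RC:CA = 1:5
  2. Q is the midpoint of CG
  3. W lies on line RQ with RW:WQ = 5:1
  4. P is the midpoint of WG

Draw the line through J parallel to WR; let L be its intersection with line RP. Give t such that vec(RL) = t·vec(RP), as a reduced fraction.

t = 16/5

Work in coordinates with J = (0, 0), G = (1, 0), R = (0, 1), A = (2, 4).
1. C lies on line RA with RC:CA = 1:5 ⇒ C = (1/3, 3/2)
2. Q is the midpoint of CG ⇒ Q = (2/3, 3/4)
3. W lies on line RQ with RW:WQ = 5:1 ⇒ W = (5/9, 19/24)
4. P is the midpoint of WG ⇒ P = (7/9, 19/48)
through J parallel to WR: direction (-5/9, 5/24); meets RP at L = (112/45, -14/15)
L = R + t·(P−R) with t = 16/5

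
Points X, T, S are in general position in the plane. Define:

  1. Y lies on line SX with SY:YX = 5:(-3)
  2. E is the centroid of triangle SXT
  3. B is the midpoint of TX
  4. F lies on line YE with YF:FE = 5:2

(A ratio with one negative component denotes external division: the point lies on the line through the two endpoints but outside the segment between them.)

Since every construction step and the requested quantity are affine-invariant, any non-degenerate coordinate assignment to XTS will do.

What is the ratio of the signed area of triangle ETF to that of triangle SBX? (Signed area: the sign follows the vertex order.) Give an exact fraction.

[ETF]:[SBX] = 16/21

Work in coordinates with X = (0, 0), T = (1, 0), S = (0, 1).
1. Y lies on line SX with SY:YX = 5:(-3) ⇒ Y = (0, -3/2)
2. E is the centroid of triangle SXT ⇒ E = (1/3, 1/3)
3. B is the midpoint of TX ⇒ B = (1/2, 0)
4. F lies on line YE with YF:FE = 5:2 ⇒ F = (5/21, -4/21)
2·[ETF] = -8/21, 2·[SBX] = -1/2
[ETF]:[SBX] = -8/21:-1/2 = 16/21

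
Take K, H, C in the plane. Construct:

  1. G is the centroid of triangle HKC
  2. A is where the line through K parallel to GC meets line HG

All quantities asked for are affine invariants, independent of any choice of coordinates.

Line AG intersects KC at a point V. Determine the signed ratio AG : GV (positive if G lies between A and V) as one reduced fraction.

AG:GV = -2

Work in coordinates with K = (0, 0), H = (1, 0), C = (0, 1).
1. G is the centroid of triangle HKC ⇒ G = (1/3, 1/3)
2. A is where the line through K parallel to GC meets line HG ⇒ A = (-1/3, 2/3)
line AG meets KC at V = (0, 1/2)
G = A + t·(V−A) with t = 2, so AG:GV = 2:-1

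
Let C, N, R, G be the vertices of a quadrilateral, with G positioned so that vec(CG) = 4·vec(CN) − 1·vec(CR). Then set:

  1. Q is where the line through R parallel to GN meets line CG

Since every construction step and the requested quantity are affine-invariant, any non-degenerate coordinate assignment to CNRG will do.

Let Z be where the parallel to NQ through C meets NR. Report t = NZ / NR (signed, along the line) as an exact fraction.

Set C = (0, 0), N = (1, 0), R = (0, 1), G = (4, -1); any affine frame gives the same invariant.
1. Q is where the line through R parallel to GN meets line CG ⇒ Q = (12, -3)
through C parallel to NQ: direction (11, -3); meets NR at Z = (11/8, -3/8)
Z = N + t·(R−N) with t = -3/8

t = -3/8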